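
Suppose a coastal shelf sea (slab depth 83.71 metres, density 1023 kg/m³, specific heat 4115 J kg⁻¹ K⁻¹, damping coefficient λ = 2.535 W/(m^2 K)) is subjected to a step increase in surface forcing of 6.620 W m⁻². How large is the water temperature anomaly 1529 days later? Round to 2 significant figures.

1.6 K

Areal heat capacity C = ρ c_p D = 1023 × 4115 × 83.71 = 3.52×10^8 J m⁻² K⁻¹.
τ = C / λ = 3.52×10^8 / 2.535 = 1.39×10^8 s.
Equilibrium anomaly ΔT_eq = F / λ = 6.620 / 2.535 = 2.61 K.
t = 1529 days = 1.32×10^8 s, so t/τ = 0.950.
ΔT(t) = ΔT_eq (1 − e^(−t/τ)) = 2.61 × (1 − e^−0.950) = 1.60 K.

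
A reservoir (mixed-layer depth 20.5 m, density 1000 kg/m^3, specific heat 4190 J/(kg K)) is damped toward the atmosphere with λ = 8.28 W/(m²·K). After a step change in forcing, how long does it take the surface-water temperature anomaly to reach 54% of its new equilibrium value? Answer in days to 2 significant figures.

Areal heat capacity C = ρ c_p D = 1000 × 4190 × 20.5 = 8.59×10^7 J/(m²·K).
τ = C / λ = 8.59×10^7 / 8.28 = 1.04×10^7 s.
Fraction reached: 1 − e^(−t/τ) = 0.54 ⇒ t = −τ ln(1 − 0.54) = τ × 0.777.
t = 8.06×10^6 s = 93.2 days.

93 days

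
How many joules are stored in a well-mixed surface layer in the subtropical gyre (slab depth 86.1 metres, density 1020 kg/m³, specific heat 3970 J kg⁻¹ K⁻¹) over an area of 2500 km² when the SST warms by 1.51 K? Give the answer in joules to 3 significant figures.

1.32×10^18 J

Areal heat capacity C = ρ c_p D = 1020 × 3970 × 86.1 = 3.49×10^8 J/(m^2 K).
Heat per unit area: q = C ΔT = 3.49×10^8 × 1.51 = 5.26×10^8 J/m².
Total heat: Q = q × A = 5.26×10^8 × (2500 × 10⁶ m²) = 1.32×10^18 J.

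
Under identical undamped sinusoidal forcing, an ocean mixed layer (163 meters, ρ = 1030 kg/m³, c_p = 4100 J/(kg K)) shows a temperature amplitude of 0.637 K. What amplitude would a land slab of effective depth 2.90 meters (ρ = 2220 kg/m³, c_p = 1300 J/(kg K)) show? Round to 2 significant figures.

C_ocean = 6.88×10^8 J/(m²·K); C_land = 8.37×10^6 J/(m²·K).
A ∝ 1/C ⇒ A_land = A_ocean × C_ocean/C_land = 0.637 × 82.2 = 52.4 K.

52 K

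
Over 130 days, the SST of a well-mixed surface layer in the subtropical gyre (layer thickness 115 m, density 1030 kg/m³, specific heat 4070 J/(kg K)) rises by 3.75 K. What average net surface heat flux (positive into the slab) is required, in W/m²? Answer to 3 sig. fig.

161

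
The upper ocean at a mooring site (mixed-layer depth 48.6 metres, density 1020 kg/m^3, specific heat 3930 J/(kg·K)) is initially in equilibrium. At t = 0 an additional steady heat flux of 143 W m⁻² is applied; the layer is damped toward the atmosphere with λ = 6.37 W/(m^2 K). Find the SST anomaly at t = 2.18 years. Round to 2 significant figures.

20 K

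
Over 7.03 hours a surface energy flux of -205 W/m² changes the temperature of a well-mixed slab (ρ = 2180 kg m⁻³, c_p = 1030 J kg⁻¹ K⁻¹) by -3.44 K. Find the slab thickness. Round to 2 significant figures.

0.67 m

Heat input Q = F Δt = -205 × 25300 s = -5.19×10^6 J/m².
Required areal heat capacity C = Q / ΔT = 1.51×10^6 J/(m²·K).
Depth D = C / (ρ c_p) = 1.51×10^6 / (2180 × 1030) = 0.672 m.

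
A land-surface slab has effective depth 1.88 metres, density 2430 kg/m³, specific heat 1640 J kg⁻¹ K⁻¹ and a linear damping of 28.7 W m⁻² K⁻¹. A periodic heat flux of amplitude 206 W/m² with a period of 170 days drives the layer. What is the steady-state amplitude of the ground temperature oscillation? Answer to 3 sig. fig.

Areal heat capacity C = ρ c_p D = 2430 × 1640 × 1.88 = 7.49×10^6 J m⁻² K⁻¹.
Angular frequency ω = 2π / T = 2π / 1.47×10^7 s = 4.28×10^-7 s⁻¹.
√((Cω)² + λ²) = √((3.20)² + 28.7²) = 28.9 W/(m²·K).
Amplitude A = F₀ / √((Cω)²+λ²) = 206 / 28.9 = 7.13 K.

7.13 K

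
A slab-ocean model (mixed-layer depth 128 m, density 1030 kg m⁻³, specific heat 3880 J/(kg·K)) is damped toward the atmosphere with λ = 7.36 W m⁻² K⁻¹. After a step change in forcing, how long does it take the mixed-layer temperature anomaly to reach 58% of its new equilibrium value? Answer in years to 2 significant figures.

1.9 years

Areal heat capacity C = ρ c_p D = 1030 × 3880 × 128 = 5.12×10^8 J/(m^2 K).
τ = C / λ = 5.12×10^8 / 7.36 = 6.95×10^7 s.
Fraction reached: 1 − e^(−t/τ) = 0.58 ⇒ t = −τ ln(1 − 0.58) = τ × 0.868.
t = 6.03×10^7 s = 1.91 years.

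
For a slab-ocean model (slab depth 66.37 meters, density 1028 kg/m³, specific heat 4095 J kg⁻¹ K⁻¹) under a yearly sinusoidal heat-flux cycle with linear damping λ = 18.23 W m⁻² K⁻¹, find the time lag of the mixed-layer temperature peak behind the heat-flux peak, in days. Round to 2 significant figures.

73 days

Areal heat capacity C = ρ c_p D = 1028 × 4095 × 66.37 = 2.79×10^8 J/(m²·K).
ω = 2π / 3.15×10^7 s = 1.99×10^-7 s⁻¹.
Phase lag φ = arctan(Cω/λ) = arctan(55.7/18.23) = 1.25 rad.
Time lag = φ / ω = 1.25 / 1.99×10^-7 = 6.30×10^6 s = 72.9 days.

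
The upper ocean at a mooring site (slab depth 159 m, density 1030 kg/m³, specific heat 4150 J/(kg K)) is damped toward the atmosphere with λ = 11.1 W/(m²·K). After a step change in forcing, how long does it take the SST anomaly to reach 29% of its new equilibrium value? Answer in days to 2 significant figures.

240 days

Areal heat capacity C = ρ c_p D = 1030 × 4150 × 159 = 6.80×10^8 J/(m²·K).
τ = C / λ = 6.80×10^8 / 11.1 = 6.12×10^7 s.
Fraction reached: 1 − e^(−t/τ) = 0.29 ⇒ t = −τ ln(1 − 0.29) = τ × 0.342.
t = 2.10×10^7 s = 243 days.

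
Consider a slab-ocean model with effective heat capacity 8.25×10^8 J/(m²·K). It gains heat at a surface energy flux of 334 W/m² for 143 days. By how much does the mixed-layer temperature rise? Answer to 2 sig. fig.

5.0 K

Areal heat capacity C = 8.25×10^8 J/(m²·K) (given).
Net heat input Q = F Δt = 334 × (143 days × 86400 s/day) = 4.13×10^9 J/m².
ΔT = Q / C = 4.13×10^9 / 8.25×10^8 = 5.00 K.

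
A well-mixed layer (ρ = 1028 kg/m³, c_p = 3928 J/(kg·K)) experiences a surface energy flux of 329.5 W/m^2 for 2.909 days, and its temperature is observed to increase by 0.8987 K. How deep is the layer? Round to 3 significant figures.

Heat input Q = F Δt = 329.5 × 2.51×10^5 s = 8.28×10^7 J/m².
Required areal heat capacity C = Q / ΔT = 9.22×10^7 J/(m²·K).
Depth D = C / (ρ c_p) = 9.22×10^7 / (1028 × 3928) = 22.8 m.

22.8 m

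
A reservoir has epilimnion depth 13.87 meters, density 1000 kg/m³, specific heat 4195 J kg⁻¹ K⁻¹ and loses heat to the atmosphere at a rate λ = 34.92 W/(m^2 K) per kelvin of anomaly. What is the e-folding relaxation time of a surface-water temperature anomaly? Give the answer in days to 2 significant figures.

19 days

Areal heat capacity C = ρ c_p D = 1000 × 4195 × 13.87 = 5.82×10^7 J m⁻² K⁻¹.
Relaxation time τ = C / λ = 5.82×10^7 / 34.92 = 1.67×10^6 s.
In days: 1.67×10^6 s / (86400 s/day) = 19.3 days.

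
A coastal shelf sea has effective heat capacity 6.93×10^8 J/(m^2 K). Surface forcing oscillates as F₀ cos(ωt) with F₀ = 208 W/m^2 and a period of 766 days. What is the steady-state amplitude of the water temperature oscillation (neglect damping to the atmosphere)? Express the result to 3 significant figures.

3.16 K

Areal heat capacity C = 6.93×10^8 J/(m^2 K) (given).
Angular frequency ω = 2π / T = 2π / 6.62×10^7 s = 9.49×10^-8 s⁻¹.
Cω = 6.93×10^8 × 9.49×10^-8 = 65.8 W/(m²·K).
Amplitude A = F₀ / (Cω) = 208 / 65.8 = 3.16 K.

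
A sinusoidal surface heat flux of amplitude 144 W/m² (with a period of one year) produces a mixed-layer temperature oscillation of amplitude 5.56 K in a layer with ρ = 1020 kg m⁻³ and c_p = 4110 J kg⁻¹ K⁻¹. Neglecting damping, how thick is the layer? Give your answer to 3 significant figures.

ω = 2π / 3.15×10^7 s = 1.99×10^-7 s⁻¹.
Required C = F₀ / (A ω) = 144 / (5.56 × 1.99×10^-7) = 1.30×10^8 J/(m²·K).
D = C / (ρ c_p) = 1.30×10^8 / (1020 × 4110) = 31.0 m.

31.0 m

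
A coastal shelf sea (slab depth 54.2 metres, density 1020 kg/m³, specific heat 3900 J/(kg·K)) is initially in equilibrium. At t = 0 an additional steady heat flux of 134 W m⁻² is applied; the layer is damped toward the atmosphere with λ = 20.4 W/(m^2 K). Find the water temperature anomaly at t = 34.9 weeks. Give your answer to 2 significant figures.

5.7 K

Areal heat capacity C = ρ c_p D = 1020 × 3900 × 54.2 = 2.16×10^8 J/(m²·K).
τ = C / λ = 2.16×10^8 / 20.4 = 1.06×10^7 s.
Equilibrium anomaly ΔT_eq = F / λ = 134 / 20.4 = 6.57 K.
t = 34.9 weeks = 2.11×10^7 s, so t/τ = 2.00.
ΔT(t) = ΔT_eq (1 − e^(−t/τ)) = 6.57 × (1 − e^−2.00) = 5.68 K.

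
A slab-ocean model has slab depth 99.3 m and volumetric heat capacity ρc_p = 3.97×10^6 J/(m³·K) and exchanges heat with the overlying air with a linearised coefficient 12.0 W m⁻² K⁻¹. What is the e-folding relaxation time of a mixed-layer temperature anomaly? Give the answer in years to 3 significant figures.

1.04 years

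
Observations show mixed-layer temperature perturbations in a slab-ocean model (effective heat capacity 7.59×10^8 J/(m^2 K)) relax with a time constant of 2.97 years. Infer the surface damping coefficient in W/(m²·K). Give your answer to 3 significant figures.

8.10

Areal heat capacity C = 7.59×10^8 J/(m^2 K) (given).
τ = 2.97 years = 9.37×10^7 s.
λ = C / τ = 7.59×10^8 / 9.37×10^7 = 8.10 W/(m²·K).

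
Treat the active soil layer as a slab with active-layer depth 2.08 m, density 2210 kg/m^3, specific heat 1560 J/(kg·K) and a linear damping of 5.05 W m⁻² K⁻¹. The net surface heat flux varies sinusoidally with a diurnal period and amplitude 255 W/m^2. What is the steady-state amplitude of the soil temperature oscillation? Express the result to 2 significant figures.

Areal heat capacity C = ρ c_p D = 2210 × 1560 × 2.08 = 7.17×10^6 J/(m²·K).
Angular frequency ω = 2π / T = 2π / 86400 s = 7.27×10^-5 s⁻¹.
√((Cω)² + λ²) = √((521)² + 5.05²) = 522 W/(m²·K).
Amplitude A = F₀ / √((Cω)²+λ²) = 255 / 522 = 0.489 K.

0.49 K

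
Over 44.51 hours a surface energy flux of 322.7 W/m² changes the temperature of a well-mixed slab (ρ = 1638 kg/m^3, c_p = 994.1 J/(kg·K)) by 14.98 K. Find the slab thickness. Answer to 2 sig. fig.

Heat input Q = F Δt = 322.7 × 1.60×10^5 s = 5.17×10^7 J/m².
Required areal heat capacity C = Q / ΔT = 3.45×10^6 J/(m²·K).
Depth D = C / (ρ c_p) = 3.45×10^6 / (1638 × 994.1) = 2.12 m.

2.1 m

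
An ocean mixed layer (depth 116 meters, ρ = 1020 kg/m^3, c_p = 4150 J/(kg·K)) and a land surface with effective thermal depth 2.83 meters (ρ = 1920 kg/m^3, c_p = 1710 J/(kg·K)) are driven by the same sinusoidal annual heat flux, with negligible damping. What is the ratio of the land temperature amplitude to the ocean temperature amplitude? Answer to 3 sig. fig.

C_ocean = 1020 × 4150 × 116 = 4.91×10^8 J/(m²·K).
C_land = 1920 × 1710 × 2.83 = 9.29×10^6 J/(m²·K).
Undamped amplitude ∝ 1/C, so A_land/A_ocean = C_ocean/C_land = 52.8.

52.8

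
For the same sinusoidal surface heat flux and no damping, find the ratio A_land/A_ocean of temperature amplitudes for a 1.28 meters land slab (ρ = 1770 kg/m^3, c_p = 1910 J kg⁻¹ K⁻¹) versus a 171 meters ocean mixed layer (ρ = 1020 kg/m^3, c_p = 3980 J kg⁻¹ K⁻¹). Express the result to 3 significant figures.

160

C_ocean = 1020 × 3980 × 171 = 6.94×10^8 J/(m²·K).
C_land = 1770 × 1910 × 1.28 = 4.33×10^6 J/(m²·K).
Undamped amplitude ∝ 1/C, so A_land/A_ocean = C_ocean/C_land = 160.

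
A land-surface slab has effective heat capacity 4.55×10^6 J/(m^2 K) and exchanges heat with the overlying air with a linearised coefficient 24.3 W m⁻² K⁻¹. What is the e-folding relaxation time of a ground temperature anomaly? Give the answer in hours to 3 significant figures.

Areal heat capacity C = 4.55×10^6 J/(m^2 K) (given).
Relaxation time τ = C / λ = 4.55×10^6 / 24.3 = 1.87×10^5 s.
In hours: 1.87×10^5 s / (3600 s/hour) = 52.0 hours.

52.0 hours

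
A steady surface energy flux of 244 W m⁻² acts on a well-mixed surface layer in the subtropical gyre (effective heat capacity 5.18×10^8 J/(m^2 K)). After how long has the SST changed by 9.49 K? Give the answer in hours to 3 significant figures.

5600 hours

Areal heat capacity C = 5.18×10^8 J/(m^2 K) (given).
Time required: Δt = C ΔT / F = 5.18×10^8 × 9.49 / 244 = 2.01×10^7 s.
In hours: 2.01×10^7 s / (3600 s/hour) = 5600 hours.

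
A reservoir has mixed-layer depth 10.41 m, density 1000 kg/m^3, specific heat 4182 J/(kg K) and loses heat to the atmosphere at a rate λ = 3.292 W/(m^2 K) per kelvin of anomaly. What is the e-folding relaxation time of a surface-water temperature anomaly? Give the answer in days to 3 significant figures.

153 days

Areal heat capacity C = ρ c_p D = 1000 × 4182 × 10.41 = 4.35×10^7 J/(m²·K).
Relaxation time τ = C / λ = 4.35×10^7 / 3.292 = 1.32×10^7 s.
In days: 1.32×10^7 s / (86400 s/day) = 153 days.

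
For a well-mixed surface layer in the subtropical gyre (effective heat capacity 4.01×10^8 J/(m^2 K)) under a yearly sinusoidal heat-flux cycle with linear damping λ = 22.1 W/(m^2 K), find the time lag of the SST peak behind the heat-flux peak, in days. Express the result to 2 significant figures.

76 days

Areal heat capacity C = 4.01×10^8 J/(m^2 K) (given).
ω = 2π / 3.15×10^7 s = 1.99×10^-7 s⁻¹.
Phase lag φ = arctan(Cω/λ) = arctan(79.9/22.1) = 1.30 rad.
Time lag = φ / ω = 1.30 / 1.99×10^-7 = 6.53×10^6 s = 75.6 days.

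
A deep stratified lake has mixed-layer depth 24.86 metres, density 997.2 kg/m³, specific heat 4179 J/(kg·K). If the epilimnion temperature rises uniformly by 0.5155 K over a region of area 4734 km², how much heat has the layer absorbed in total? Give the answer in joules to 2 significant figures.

2.5×10^17 J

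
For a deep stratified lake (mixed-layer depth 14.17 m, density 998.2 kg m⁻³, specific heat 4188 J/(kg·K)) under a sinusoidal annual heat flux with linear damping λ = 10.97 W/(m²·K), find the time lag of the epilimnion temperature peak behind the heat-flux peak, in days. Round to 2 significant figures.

Areal heat capacity C = ρ c_p D = 998.2 × 4188 × 14.17 = 5.92×10^7 J/(m^2 K).
ω = 2π / 3.15×10^7 s = 1.99×10^-7 s⁻¹.
Phase lag φ = arctan(Cω/λ) = arctan(11.8/10.97) = 0.822 rad.
Time lag = φ / ω = 0.822 / 1.99×10^-7 = 4.13×10^6 s = 47.7 days.

48 days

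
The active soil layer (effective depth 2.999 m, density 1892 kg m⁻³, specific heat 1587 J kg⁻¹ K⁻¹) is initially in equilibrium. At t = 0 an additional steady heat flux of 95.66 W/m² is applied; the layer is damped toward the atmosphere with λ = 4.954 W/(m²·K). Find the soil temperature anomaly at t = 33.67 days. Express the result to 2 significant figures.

15 K

Areal heat capacity C = ρ c_p D = 1892 × 1587 × 2.999 = 9.00×10^6 J/(m^2 K).
τ = C / λ = 9.00×10^6 / 4.954 = 1.82×10^6 s.
Equilibrium anomaly ΔT_eq = F / λ = 95.66 / 4.954 = 19.3 K.
t = 33.67 days = 2.91×10^6 s, so t/τ = 1.60.
ΔT(t) = ΔT_eq (1 − e^(−t/τ)) = 19.3 × (1 − e^−1.60) = 15.4 K.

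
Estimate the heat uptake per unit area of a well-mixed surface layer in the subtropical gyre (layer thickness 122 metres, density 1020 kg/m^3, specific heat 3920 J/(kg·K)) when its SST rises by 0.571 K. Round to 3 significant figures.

Areal heat capacity C = ρ c_p D = 1020 × 3920 × 122 = 4.88×10^8 J m⁻² K⁻¹.
ΔQ = C ΔT = 4.88×10^8 × 0.571 = 2.79×10^8 J/m².

2.79×10^8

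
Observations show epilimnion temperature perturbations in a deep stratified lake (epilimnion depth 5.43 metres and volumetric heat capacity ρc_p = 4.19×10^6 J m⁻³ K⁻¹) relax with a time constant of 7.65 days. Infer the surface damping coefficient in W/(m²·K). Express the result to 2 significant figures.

34

Areal heat capacity C = ρc_p × D = 4.19×10^6 × 5.43 = 2.28×10^7 J/(m^2 K).
τ = 7.65 days = 6.61×10^5 s.
λ = C / τ = 2.28×10^7 / 6.61×10^5 = 34.4 W/(m²·K).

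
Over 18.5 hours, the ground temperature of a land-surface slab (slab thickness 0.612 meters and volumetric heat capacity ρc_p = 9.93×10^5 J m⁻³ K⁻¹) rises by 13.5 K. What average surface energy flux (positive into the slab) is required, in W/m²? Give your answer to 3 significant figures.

Areal heat capacity C = ρc_p × D = 9.93×10^5 × 0.612 = 6.08×10^5 J/(m^2 K).
Required heat per unit area: Q = C ΔT = 6.08×10^5 × 13.5 = 8.20×10^6 J/m².
Flux F = Q / Δt = 8.20×10^6 / 66600 s = 123 W/m².

123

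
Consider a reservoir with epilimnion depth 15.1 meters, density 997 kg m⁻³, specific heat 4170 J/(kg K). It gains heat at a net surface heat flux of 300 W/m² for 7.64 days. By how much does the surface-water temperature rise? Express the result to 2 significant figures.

3.2 K

Areal heat capacity C = ρ c_p D = 997 × 4170 × 15.1 = 6.28×10^7 J/(m²·K).
Net heat input Q = F Δt = 300 × (7.64 days × 86400 s/day) = 1.98×10^8 J/m².
ΔT = Q / C = 1.98×10^8 / 6.28×10^7 = 3.15 K.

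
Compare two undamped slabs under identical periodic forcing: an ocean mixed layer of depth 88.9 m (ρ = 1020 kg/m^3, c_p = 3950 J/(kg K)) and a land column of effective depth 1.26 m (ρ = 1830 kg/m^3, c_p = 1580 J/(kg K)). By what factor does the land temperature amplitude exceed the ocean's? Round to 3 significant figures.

C_ocean = 1020 × 3950 × 88.9 = 3.58×10^8 J/(m²·K).
C_land = 1830 × 1580 × 1.26 = 3.64×10^6 J/(m²·K).
Undamped amplitude ∝ 1/C, so A_land/A_ocean = C_ocean/C_land = 98.3.

98.3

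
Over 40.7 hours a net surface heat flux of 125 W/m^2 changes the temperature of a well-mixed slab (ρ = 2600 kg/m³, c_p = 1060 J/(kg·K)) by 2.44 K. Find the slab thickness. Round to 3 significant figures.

2.72 m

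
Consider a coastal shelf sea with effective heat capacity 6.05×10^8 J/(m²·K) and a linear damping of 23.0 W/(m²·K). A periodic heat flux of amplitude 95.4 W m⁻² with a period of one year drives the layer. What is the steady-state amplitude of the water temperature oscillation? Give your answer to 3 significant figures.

0.777 K

Areal heat capacity C = 6.05×10^8 J/(m²·K) (given).
Angular frequency ω = 2π / T = 2π / 3.15×10^7 s = 1.99×10^-7 s⁻¹.
√((Cω)² + λ²) = √((121)² + 23.0²) = 123 W/(m²·K).
Amplitude A = F₀ / √((Cω)²+λ²) = 95.4 / 123 = 0.777 K.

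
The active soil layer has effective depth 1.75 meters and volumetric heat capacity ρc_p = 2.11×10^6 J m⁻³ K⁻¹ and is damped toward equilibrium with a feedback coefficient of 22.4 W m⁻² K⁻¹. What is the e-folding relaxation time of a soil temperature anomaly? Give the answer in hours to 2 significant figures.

Areal heat capacity C = ρc_p × D = 2.11×10^6 × 1.75 = 3.69×10^6 J/(m²·K).
Relaxation time τ = C / λ = 3.69×10^6 / 22.4 = 1.65×10^5 s.
In hours: 1.65×10^5 s / (3600 s/hour) = 45.8 hours.

46 hours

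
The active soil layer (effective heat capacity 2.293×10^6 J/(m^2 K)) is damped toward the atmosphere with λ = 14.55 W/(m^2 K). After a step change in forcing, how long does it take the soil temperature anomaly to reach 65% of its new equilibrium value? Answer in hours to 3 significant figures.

Areal heat capacity C = 2.293×10^6 J/(m^2 K) (given).
τ = C / λ = 2.29×10^6 / 14.55 = 1.58×10^5 s.
Fraction reached: 1 − e^(−t/τ) = 0.65 ⇒ t = −τ ln(1 − 0.65) = τ × 1.05.
t = 1.65×10^5 s = 46.0 hours.

46.0 hours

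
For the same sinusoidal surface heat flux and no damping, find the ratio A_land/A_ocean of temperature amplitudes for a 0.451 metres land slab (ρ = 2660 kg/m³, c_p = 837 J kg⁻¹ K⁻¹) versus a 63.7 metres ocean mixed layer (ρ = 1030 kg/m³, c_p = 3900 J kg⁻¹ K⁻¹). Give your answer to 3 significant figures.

255

C_ocean = 1030 × 3900 × 63.7 = 2.56×10^8 J/(m²·K).
C_land = 2660 × 837 × 0.451 = 1.00×10^6 J/(m²·K).
Undamped amplitude ∝ 1/C, so A_land/A_ocean = C_ocean/C_land = 255.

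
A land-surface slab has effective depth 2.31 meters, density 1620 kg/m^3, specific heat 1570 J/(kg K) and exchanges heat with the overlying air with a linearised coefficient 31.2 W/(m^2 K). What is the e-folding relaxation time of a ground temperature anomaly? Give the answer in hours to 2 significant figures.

52 hours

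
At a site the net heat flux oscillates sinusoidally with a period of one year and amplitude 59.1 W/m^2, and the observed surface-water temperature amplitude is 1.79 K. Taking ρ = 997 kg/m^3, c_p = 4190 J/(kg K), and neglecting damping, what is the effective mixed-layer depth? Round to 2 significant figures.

ω = 2π / 3.15×10^7 s = 1.99×10^-7 s⁻¹.
Required C = F₀ / (A ω) = 59.1 / (1.79 × 1.99×10^-7) = 1.66×10^8 J/(m²·K).
D = C / (ρ c_p) = 1.66×10^8 / (997 × 4190) = 39.7 m.

40 m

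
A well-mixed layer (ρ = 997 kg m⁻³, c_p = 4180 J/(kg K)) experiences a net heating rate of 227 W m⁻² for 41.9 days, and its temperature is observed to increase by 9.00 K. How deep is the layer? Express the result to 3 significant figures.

21.9 m

Heat input Q = F Δt = 227 × 3.62×10^6 s = 8.22×10^8 J/m².
Required areal heat capacity C = Q / ΔT = 9.13×10^7 J/(m²·K).
Depth D = C / (ρ c_p) = 9.13×10^7 / (997 × 4180) = 21.9 m.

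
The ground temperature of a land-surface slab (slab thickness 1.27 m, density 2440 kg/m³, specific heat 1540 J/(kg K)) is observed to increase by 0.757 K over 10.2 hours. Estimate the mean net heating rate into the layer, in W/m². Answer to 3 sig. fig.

98.4

Areal heat capacity C = ρ c_p D = 2440 × 1540 × 1.27 = 4.77×10^6 J/(m²·K).
Required heat per unit area: Q = C ΔT = 4.77×10^6 × 0.757 = 3.61×10^6 J/m².
Flux F = Q / Δt = 3.61×10^6 / 36700 s = 98.4 W/m².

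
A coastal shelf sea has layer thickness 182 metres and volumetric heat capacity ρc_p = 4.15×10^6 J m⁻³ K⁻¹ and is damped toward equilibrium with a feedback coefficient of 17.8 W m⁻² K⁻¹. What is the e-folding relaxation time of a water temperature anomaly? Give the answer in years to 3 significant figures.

Areal heat capacity C = ρc_p × D = 4.15×10^6 × 182 = 7.55×10^8 J m⁻² K⁻¹.
Relaxation time τ = C / λ = 7.55×10^8 / 17.8 = 4.24×10^7 s.
In years: 4.24×10^7 s / (3.156×10^7 s/year) = 1.34 years.

1.34 years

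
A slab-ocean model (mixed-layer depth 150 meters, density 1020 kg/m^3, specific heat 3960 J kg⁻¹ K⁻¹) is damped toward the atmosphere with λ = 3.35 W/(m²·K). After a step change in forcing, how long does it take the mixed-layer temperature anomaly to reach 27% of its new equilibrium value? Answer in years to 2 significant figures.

Areal heat capacity C = ρ c_p D = 1020 × 3960 × 150 = 6.06×10^8 J/(m^2 K).
τ = C / λ = 6.06×10^8 / 3.35 = 1.81×10^8 s.
Fraction reached: 1 − e^(−t/τ) = 0.27 ⇒ t = −τ ln(1 − 0.27) = τ × 0.315.
t = 5.69×10^7 s = 1.80 years.

1.8 years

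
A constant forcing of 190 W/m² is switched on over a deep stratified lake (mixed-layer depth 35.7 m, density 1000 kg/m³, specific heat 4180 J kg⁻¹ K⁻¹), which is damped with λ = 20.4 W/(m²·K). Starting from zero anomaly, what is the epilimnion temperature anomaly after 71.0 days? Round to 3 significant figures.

Areal heat capacity C = ρ c_p D = 1000 × 4180 × 35.7 = 1.49×10^8 J m⁻² K⁻¹.
τ = C / λ = 1.49×10^8 / 20.4 = 7.32×10^6 s.
Equilibrium anomaly ΔT_eq = F / λ = 190 / 20.4 = 9.31 K.
t = 71.0 days = 6.13×10^6 s, so t/τ = 0.839.
ΔT(t) = ΔT_eq (1 − e^(−t/τ)) = 9.31 × (1 − e^−0.839) = 5.29 K.

5.29 K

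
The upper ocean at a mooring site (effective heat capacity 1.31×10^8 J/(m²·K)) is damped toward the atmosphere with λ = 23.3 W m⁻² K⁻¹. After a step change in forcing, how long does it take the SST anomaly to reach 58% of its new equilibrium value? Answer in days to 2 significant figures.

56 days

Areal heat capacity C = 1.31×10^8 J/(m²·K) (given).
τ = C / λ = 1.31×10^8 / 23.3 = 5.62×10^6 s.
Fraction reached: 1 − e^(−t/τ) = 0.58 ⇒ t = −τ ln(1 − 0.58) = τ × 0.868.
t = 4.88×10^6 s = 56.5 days.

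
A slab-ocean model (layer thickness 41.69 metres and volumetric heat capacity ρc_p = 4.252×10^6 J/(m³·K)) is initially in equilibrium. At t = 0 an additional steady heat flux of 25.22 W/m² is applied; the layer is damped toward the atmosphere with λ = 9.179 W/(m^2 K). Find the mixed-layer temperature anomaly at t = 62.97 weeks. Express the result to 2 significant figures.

2.4 K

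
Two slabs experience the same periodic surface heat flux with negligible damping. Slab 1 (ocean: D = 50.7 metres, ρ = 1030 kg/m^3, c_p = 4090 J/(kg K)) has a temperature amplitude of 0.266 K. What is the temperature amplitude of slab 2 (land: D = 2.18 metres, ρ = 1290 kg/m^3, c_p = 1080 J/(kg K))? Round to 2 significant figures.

C_ocean = 2.14×10^8 J/(m²·K); C_land = 3.04×10^6 J/(m²·K).
A ∝ 1/C ⇒ A_land = A_ocean × C_ocean/C_land = 0.266 × 70.3 = 18.7 K.

19 K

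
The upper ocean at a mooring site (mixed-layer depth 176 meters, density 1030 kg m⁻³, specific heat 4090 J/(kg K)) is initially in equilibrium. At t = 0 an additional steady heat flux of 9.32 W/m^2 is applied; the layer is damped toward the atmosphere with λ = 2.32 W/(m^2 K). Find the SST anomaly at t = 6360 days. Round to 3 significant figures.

3.30 K

Areal heat capacity C = ρ c_p D = 1030 × 4090 × 176 = 7.41×10^8 J m⁻² K⁻¹.
τ = C / λ = 7.41×10^8 / 2.32 = 3.20×10^8 s.
Equilibrium anomaly ΔT_eq = F / λ = 9.32 / 2.32 = 4.02 K.
t = 6360 days = 5.50×10^8 s, so t/τ = 1.72.
ΔT(t) = ΔT_eq (1 − e^(−t/τ)) = 4.02 × (1 − e^−1.72) = 3.30 K.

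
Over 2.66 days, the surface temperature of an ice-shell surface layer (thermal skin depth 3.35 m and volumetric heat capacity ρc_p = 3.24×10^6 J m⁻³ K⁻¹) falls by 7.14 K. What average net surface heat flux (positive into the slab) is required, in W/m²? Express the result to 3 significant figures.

Areal heat capacity C = ρc_p × D = 3.24×10^6 × 3.35 = 1.09×10^7 J/(m^2 K).
Required heat per unit area: Q = C ΔT = 1.09×10^7 × -7.14 = -7.75×10^7 J/m².
Flux F = Q / Δt = -7.75×10^7 / 2.30×10^5 s = -337 W/m².

-337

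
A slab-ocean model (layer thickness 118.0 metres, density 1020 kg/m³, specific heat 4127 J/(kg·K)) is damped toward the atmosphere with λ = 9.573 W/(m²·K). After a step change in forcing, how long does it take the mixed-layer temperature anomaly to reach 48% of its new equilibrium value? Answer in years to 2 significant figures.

Areal heat capacity C = ρ c_p D = 1020 × 4127 × 118.0 = 4.97×10^8 J/(m²·K).
τ = C / λ = 4.97×10^8 / 9.573 = 5.19×10^7 s.
Fraction reached: 1 − e^(−t/τ) = 0.48 ⇒ t = −τ ln(1 − 0.48) = τ × 0.654.
t = 3.39×10^7 s = 1.08 years.

1.1 years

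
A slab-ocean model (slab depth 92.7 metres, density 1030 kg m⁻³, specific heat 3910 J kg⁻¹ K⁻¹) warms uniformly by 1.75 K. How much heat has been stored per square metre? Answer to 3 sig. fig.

6.53×10^8

Areal heat capacity C = ρ c_p D = 1030 × 3910 × 92.7 = 3.73×10^8 J/(m²·K).
ΔQ = C ΔT = 3.73×10^8 × 1.75 = 6.53×10^8 J/m².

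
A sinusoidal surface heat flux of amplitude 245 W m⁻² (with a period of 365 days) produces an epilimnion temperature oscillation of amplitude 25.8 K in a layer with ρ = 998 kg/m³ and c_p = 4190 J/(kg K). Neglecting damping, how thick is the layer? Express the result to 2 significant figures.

ω = 2π / 3.15×10^7 s = 1.99×10^-7 s⁻¹.
Required C = F₀ / (A ω) = 245 / (25.8 × 1.99×10^-7) = 4.77×10^7 J/(m²·K).
D = C / (ρ c_p) = 4.77×10^7 / (998 × 4190) = 11.4 m.

11 m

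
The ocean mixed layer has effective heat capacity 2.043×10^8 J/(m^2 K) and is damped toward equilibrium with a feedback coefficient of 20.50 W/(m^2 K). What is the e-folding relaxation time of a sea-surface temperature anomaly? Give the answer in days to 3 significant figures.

115 days

Areal heat capacity C = 2.043×10^8 J/(m^2 K) (given).
Relaxation time τ = C / λ = 2.04×10^8 / 20.50 = 9.97×10^6 s.
In days: 9.97×10^6 s / (86400 s/day) = 115 days.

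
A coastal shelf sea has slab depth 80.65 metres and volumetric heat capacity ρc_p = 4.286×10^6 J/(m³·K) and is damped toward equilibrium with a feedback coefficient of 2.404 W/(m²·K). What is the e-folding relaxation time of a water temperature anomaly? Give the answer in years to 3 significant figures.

Areal heat capacity C = ρc_p × D = 4.286×10^6 × 80.65 = 3.46×10^8 J m⁻² K⁻¹.
Relaxation time τ = C / λ = 3.46×10^8 / 2.404 = 1.44×10^8 s.
In years: 1.44×10^8 s / (3.156×10^7 s/year) = 4.56 years.

4.56 years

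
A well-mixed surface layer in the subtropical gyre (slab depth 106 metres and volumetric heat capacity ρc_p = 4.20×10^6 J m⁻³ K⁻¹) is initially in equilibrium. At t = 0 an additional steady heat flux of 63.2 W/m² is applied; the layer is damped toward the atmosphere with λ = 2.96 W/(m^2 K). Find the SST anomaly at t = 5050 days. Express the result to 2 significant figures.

Areal heat capacity C = ρc_p × D = 4.20×10^6 × 106 = 4.45×10^8 J/(m^2 K).
τ = C / λ = 4.45×10^8 / 2.96 = 1.50×10^8 s.
Equilibrium anomaly ΔT_eq = F / λ = 63.2 / 2.96 = 21.4 K.
t = 5050 days = 4.36×10^8 s, so t/τ = 2.90.
ΔT(t) = ΔT_eq (1 − e^(−t/τ)) = 21.4 × (1 − e^−2.90) = 20.2 K.

20 K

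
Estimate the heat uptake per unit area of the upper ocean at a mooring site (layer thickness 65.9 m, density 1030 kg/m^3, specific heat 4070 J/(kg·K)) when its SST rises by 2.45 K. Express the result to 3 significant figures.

Areal heat capacity C = ρ c_p D = 1030 × 4070 × 65.9 = 2.76×10^8 J m⁻² K⁻¹.
ΔQ = C ΔT = 2.76×10^8 × 2.45 = 6.77×10^8 J/m².

6.77×10^8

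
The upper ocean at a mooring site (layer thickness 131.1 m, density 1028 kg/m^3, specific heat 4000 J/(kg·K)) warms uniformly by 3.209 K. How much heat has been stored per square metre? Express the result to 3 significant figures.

1.73×10^9

Areal heat capacity C = ρ c_p D = 1028 × 4000 × 131.1 = 5.39×10^8 J/(m^2 K).
ΔQ = C ΔT = 5.39×10^8 × 3.209 = 1.73×10^9 J/m².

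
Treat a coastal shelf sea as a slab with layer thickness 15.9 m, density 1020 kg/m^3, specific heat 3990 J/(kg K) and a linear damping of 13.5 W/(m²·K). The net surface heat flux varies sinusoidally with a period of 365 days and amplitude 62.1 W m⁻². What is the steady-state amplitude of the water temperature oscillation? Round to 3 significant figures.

3.33 K

Areal heat capacity C = ρ c_p D = 1020 × 3990 × 15.9 = 6.47×10^7 J/(m²·K).
Angular frequency ω = 2π / T = 2π / 3.15×10^7 s = 1.99×10^-7 s⁻¹.
√((Cω)² + λ²) = √((12.9)² + 13.5²) = 18.7 W/(m²·K).
Amplitude A = F₀ / √((Cω)²+λ²) = 62.1 / 18.7 = 3.33 K.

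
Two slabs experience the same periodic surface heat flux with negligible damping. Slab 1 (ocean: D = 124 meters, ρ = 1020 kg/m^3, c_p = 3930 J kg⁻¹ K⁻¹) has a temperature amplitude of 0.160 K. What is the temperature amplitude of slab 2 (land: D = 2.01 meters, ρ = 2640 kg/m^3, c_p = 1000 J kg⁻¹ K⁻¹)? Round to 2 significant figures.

15 K

C_ocean = 4.97×10^8 J/(m²·K); C_land = 5.31×10^6 J/(m²·K).
A ∝ 1/C ⇒ A_land = A_ocean × C_ocean/C_land = 0.160 × 93.7 = 15.0 K.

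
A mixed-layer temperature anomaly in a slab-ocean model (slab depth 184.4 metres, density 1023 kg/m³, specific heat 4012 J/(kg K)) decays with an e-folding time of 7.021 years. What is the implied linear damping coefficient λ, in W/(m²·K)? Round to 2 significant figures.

3.4

Areal heat capacity C = ρ c_p D = 1023 × 4012 × 184.4 = 7.57×10^8 J m⁻² K⁻¹.
τ = 7.021 years = 2.22×10^8 s.
λ = C / τ = 7.57×10^8 / 2.22×10^8 = 3.42 W/(m²·K).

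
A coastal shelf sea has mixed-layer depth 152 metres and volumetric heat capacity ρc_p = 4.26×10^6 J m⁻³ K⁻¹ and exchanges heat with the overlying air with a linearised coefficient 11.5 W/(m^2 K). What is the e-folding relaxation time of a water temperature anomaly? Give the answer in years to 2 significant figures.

Areal heat capacity C = ρc_p × D = 4.26×10^6 × 152 = 6.48×10^8 J m⁻² K⁻¹.
Relaxation time τ = C / λ = 6.48×10^8 / 11.5 = 5.63×10^7 s.
In years: 5.63×10^7 s / (3.156×10^7 s/year) = 1.78 years.

1.8 years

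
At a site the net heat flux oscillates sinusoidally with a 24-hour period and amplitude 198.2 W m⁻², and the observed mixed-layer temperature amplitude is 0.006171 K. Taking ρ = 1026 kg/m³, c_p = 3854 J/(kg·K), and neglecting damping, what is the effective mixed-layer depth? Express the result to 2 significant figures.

110 m

ω = 2π / 86400 s = 7.27×10^-5 s⁻¹.
Required C = F₀ / (A ω) = 198.2 / (0.006171 × 7.27×10^-5) = 4.42×10^8 J/(m²·K).
D = C / (ρ c_p) = 4.42×10^8 / (1026 × 3854) = 112 m.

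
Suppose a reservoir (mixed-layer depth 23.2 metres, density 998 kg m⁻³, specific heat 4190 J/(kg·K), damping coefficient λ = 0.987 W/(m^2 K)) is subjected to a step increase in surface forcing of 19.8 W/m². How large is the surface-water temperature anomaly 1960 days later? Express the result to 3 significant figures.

16.5 K

Areal heat capacity C = ρ c_p D = 998 × 4190 × 23.2 = 9.70×10^7 J m⁻² K⁻¹.
τ = C / λ = 9.70×10^7 / 0.987 = 9.83×10^7 s.
Equilibrium anomaly ΔT_eq = F / λ = 19.8 / 0.987 = 20.1 K.
t = 1960 days = 1.69×10^8 s, so t/τ = 1.72.
ΔT(t) = ΔT_eq (1 − e^(−t/τ)) = 20.1 × (1 − e^−1.72) = 16.5 K.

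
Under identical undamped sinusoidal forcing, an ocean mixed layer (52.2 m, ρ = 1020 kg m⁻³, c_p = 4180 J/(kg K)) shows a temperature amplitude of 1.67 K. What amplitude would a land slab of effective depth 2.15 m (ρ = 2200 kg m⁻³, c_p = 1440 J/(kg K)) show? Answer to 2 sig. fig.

55 K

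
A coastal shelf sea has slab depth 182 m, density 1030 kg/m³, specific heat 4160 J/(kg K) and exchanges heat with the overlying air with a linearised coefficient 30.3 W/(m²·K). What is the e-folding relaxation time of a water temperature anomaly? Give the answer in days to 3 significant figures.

Areal heat capacity C = ρ c_p D = 1030 × 4160 × 182 = 7.80×10^8 J/(m²·K).
Relaxation time τ = C / λ = 7.80×10^8 / 30.3 = 2.57×10^7 s.
In days: 2.57×10^7 s / (86400 s/day) = 298 days.

298 days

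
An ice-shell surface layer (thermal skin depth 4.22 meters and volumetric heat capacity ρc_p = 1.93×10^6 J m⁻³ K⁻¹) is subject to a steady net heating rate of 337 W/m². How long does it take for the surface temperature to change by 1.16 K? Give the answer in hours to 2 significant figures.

Areal heat capacity C = ρc_p × D = 1.93×10^6 × 4.22 = 8.14×10^6 J/(m²·K).
Time required: Δt = C ΔT / F = 8.14×10^6 × 1.16 / 337 = 28000 s.
In hours: 28000 s / (3600 s/hour) = 7.79 hours.

7.8 hours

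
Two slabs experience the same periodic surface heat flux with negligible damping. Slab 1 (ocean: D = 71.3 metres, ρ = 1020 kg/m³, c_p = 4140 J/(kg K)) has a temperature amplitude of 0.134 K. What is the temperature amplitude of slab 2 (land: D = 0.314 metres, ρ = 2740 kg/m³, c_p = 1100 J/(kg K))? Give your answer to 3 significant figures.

C_ocean = 3.01×10^8 J/(m²·K); C_land = 9.46×10^5 J/(m²·K).
A ∝ 1/C ⇒ A_land = A_ocean × C_ocean/C_land = 0.134 × 318 = 42.6 K.

42.6 K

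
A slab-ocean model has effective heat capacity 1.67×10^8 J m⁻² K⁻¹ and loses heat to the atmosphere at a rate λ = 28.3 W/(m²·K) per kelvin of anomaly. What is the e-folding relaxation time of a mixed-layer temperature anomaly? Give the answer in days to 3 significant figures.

Areal heat capacity C = 1.67×10^8 J m⁻² K⁻¹ (given).
Relaxation time τ = C / λ = 1.67×10^8 / 28.3 = 5.90×10^6 s.
In days: 5.90×10^6 s / (86400 s/day) = 68.3 days.

68.3 days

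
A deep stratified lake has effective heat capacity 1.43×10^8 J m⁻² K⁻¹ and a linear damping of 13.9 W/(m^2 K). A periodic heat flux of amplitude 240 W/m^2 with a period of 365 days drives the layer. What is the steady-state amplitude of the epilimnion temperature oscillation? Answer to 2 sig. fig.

Areal heat capacity C = 1.43×10^8 J m⁻² K⁻¹ (given).
Angular frequency ω = 2π / T = 2π / 3.15×10^7 s = 1.99×10^-7 s⁻¹.
√((Cω)² + λ²) = √((28.5)² + 13.9²) = 31.7 W/(m²·K).
Amplitude A = F₀ / √((Cω)²+λ²) = 240 / 31.7 = 7.57 K.

7.6 K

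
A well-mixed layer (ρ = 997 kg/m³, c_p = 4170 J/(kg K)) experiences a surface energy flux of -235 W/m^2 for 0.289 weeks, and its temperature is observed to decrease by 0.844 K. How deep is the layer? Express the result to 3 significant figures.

11.7 m

Heat input Q = F Δt = -235 × 1.75×10^5 s = -4.11×10^7 J/m².
Required areal heat capacity C = Q / ΔT = 4.87×10^7 J/(m²·K).
Depth D = C / (ρ c_p) = 4.87×10^7 / (997 × 4170) = 11.7 m.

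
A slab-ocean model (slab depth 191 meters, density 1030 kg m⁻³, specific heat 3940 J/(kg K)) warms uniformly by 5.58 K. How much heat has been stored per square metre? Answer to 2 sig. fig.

Areal heat capacity C = ρ c_p D = 1030 × 3940 × 191 = 7.75×10^8 J m⁻² K⁻¹.
ΔQ = C ΔT = 7.75×10^8 × 5.58 = 4.33×10^9 J/m².

4.3×10^9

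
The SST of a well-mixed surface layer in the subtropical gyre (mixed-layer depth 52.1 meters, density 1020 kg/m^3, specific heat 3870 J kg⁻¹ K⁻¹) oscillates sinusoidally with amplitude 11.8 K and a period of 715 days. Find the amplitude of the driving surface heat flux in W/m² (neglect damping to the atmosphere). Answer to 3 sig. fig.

247

Areal heat capacity C = ρ c_p D = 1020 × 3870 × 52.1 = 2.06×10^8 J/(m^2 K).
ω = 2π / 6.18×10^7 s = 1.02×10^-7 s⁻¹.
Cω = 2.06×10^8 × 1.02×10^-7 = 20.9 W/(m²·K).
F₀ = A × Cω = 11.8 × 20.9 = 247 W/m².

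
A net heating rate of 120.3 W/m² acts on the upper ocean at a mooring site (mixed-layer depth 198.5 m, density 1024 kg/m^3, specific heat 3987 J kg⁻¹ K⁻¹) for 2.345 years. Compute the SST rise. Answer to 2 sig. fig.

Areal heat capacity C = ρ c_p D = 1024 × 3987 × 198.5 = 8.10×10^8 J/(m^2 K).
Net heat input Q = F Δt = 120.3 × (2.345 years × 3.156×10^7 s/year) = 8.90×10^9 J/m².
ΔT = Q / C = 8.90×10^9 / 8.10×10^8 = 11.0 K.

11 K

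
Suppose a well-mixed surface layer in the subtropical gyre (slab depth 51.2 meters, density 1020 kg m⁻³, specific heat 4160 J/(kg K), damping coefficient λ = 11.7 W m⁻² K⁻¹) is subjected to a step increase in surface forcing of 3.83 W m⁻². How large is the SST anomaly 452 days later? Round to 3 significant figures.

0.287 K

Areal heat capacity C = ρ c_p D = 1020 × 4160 × 51.2 = 2.17×10^8 J/(m²·K).
τ = C / λ = 2.17×10^8 / 11.7 = 1.86×10^7 s.
Equilibrium anomaly ΔT_eq = F / λ = 3.83 / 11.7 = 0.327 K.
t = 452 days = 3.91×10^7 s, so t/τ = 2.10.
ΔT(t) = ΔT_eq (1 − e^(−t/τ)) = 0.327 × (1 − e^−2.10) = 0.287 K.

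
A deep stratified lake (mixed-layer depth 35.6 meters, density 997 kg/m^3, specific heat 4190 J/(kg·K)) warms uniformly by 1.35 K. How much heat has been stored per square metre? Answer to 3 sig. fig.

2.01×10^8

Areal heat capacity C = ρ c_p D = 997 × 4190 × 35.6 = 1.49×10^8 J/(m²·K).
ΔQ = C ΔT = 1.49×10^8 × 1.35 = 2.01×10^8 J/m².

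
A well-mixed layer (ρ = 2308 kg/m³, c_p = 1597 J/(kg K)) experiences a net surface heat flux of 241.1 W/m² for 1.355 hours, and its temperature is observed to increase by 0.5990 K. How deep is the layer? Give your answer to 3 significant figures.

0.533 m

Heat input Q = F Δt = 241.1 × 4880 s = 1.18×10^6 J/m².
Required areal heat capacity C = Q / ΔT = 1.96×10^6 J/(m²·K).
Depth D = C / (ρ c_p) = 1.96×10^6 / (2308 × 1597) = 0.533 m.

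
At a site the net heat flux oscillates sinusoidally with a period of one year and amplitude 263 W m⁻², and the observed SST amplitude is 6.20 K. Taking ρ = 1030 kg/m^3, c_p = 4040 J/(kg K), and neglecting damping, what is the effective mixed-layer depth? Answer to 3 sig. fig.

ω = 2π / 3.15×10^7 s = 1.99×10^-7 s⁻¹.
Required C = F₀ / (A ω) = 263 / (6.20 × 1.99×10^-7) = 2.13×10^8 J/(m²·K).
D = C / (ρ c_p) = 2.13×10^8 / (1030 × 4040) = 51.2 m.

51.2 m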